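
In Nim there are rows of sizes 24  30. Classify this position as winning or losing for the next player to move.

Winning position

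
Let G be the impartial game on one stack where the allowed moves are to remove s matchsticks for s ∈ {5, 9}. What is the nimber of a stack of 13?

2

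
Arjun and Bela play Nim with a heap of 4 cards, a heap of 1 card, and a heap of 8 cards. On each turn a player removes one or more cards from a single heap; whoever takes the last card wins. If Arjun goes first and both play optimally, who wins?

Write each in binary and XOR column by column:
  0100  (4)
  0001  (1)
  1000  (8)
  ----
  1101  (13)
The nim-sum is 13 ≠ 0, so this is an N-position: the player to move can win; Arjun has a winning move.

Arjun wins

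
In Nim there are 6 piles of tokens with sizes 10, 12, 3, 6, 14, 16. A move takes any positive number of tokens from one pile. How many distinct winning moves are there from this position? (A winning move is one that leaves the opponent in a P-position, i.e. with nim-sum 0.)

1

Bitwise XOR of the heap sizes:
  01010  (10)
  01100  (12)
  00011  (3)
  00110  (6)
  01110  (14)
  10000  (16)
  -----
  11101  (29)
The overall nim-sum is X = 29. A pile of size p has a winning move iff p XOR X < p (reduce it to p XOR X).
  10: 10 XOR 29 = 23 ≥ 10 — no move.
  12: 12 XOR 29 = 17 ≥ 12 — no move.
  3: 3 XOR 29 = 30 ≥ 3 — no move.
  6: 6 XOR 29 = 27 ≥ 6 — no move.
  14: 14 XOR 29 = 19 ≥ 14 — no move.
  16: 16 XOR 29 = 13 < 16 — winning move (to 13).
That gives 1 winning move.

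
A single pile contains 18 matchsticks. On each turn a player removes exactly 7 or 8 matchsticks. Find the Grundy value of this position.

0

Compute g(0), g(1), … for moves {7, 8}:
k:     0  1  2  3  4  5  6  7  8  9 10 11 12 13 14 15 16 17 18
g(k):  0  0  0  0  0  0  0  1  1  1  1  1  1  1  2  0  0  0  0
So g(18) = 0.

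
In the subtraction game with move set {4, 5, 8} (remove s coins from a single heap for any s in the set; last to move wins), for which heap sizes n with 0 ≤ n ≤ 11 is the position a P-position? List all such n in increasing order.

Build the Grundy sequence with g(k) = mex{g(k−s) : s ∈ {4, 5, 8}, s ≤ k}:
k:     0  1  2  3  4  5  6  7  8  9 10 11
g(k):  0  0  0  0  1  1  1  1  2  2  2  2
The P-positions (g = 0) in 0..11 are 0, 1, 2, 3.

0, 1, 2, 3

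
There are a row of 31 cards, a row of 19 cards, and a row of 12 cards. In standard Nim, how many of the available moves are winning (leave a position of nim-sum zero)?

Compute the nim-sum pairwise:
31 XOR 19 = 12
12 XOR 12 = 0
The nim-sum is already 0, so every move leaves a nonzero nim-sum — there are no winning moves.

0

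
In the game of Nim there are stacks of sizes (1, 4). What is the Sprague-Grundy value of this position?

5

Compute the nim-sum pairwise:
1 XOR 4 = 5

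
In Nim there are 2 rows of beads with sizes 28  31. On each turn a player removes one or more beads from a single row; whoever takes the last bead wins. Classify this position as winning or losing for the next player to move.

Nim-sum: 28 ⊕ 31 = 3.
The nim-sum is 3 ≠ 0, so this is an N-position: the player to move can win.

Winning position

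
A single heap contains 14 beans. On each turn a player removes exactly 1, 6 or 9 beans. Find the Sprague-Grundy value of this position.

0

Compute g(0), g(1), … for moves {1, 6, 9}:
k:     0  1  2  3  4  5  6  7  8  9 10 11 12 13 14
g(k):  0  1  0  1  0  1  2  0  1  2  3  2  0  1  0
So g(14) = 0.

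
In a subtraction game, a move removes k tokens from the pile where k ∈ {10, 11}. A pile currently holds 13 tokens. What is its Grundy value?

1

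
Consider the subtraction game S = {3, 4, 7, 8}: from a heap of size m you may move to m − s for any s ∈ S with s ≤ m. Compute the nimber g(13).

Grundy values for subtraction set {3, 4, 7, 8}:
k:     0  1  2  3  4  5  6  7  8  9 10 11 12 13
g(k):  0  0  0  1  1  1  2  2  2  3  3  0  0  0
So g(13) = 0.

0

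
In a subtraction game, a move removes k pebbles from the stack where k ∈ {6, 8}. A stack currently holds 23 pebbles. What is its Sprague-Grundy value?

Compute g(0), g(1), … for moves {6, 8}:
k:     0  1  2  3  4  5  6  7  8  9 10 11 12 13 14 15 16 17 18 19 20 21 22 23
g(k):  0  0  0  0  0  0  1  1  1  1  1  1  2  2  0  0  0  0  0  0  1  1  1  1
So g(23) = 1.

1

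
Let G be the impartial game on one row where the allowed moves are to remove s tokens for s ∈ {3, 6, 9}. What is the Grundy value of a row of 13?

0

Build the Grundy sequence with g(k) = mex{g(k−s) : s ∈ {3, 6, 9}, s ≤ k}:
k:     0  1  2  3  4  5  6  7  8  9 10 11 12 13
g(k):  0  0  0  1  1  1  2  2  2  3  3  3  0  0
So g(13) = 0.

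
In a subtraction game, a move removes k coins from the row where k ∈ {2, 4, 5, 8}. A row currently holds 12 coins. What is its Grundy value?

Compute g(0), g(1), … for moves {2, 4, 5, 8}:
g(0) = mex{} = 0
g(1) = mex{} = 0
g(2) = mex{0} = 1
g(3) = mex{0} = 1
g(4) = mex{0,1} = 2
g(5) = mex{0,1} = 2
g(6) = mex{0,1,2} = 3
g(7) = mex{1,2} = 0
g(8) = mex{0,1,2,3} = 4
g(9) = mex{0,2} = 1
g(10) = mex{1,2,3,4} = 0
g(11) = mex{0,1,3} = 2
g(12) = mex{0,2,4} = 1
So g(12) = 1.

1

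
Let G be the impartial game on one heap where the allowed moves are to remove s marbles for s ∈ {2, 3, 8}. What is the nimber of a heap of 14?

Build the Grundy sequence with g(k) = mex{g(k−s) : s ∈ {2, 3, 8}, s ≤ k}:
k:     0  1  2  3  4  5  6  7  8  9 10 11 12 13 14
g(k):  0  0  1  1  2  0  0  1  1  2  0  0  1  1  2
So g(14) = 2.

2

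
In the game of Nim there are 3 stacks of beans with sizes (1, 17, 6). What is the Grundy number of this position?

In binary:
  00001  (1)
  10001  (17)
  00110  (6)
  -----
  10110  (22)

22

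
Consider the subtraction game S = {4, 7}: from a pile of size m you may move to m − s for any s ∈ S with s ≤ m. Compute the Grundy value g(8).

2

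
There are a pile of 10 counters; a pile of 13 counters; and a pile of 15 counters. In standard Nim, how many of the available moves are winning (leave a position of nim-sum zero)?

3

Nim-sum: 10 ⊕ 13 ⊕ 15 = 8.
The overall nim-sum is X = 8. A pile of size p has a winning move iff p XOR X < p (reduce it to p XOR X).
  10: 10 XOR 8 = 2 < 10 — winning move (to 2).
  13: 13 XOR 8 = 5 < 13 — winning move (to 5).
  15: 15 XOR 8 = 7 < 15 — winning move (to 7).
That gives 3 winning moves.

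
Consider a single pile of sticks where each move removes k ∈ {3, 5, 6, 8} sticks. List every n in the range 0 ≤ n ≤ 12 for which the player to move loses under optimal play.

0, 1, 2, 11, 12

Build the Grundy sequence with g(k) = mex{g(k−s) : s ∈ {3, 5, 6, 8}, s ≤ k}:
k:     0  1  2  3  4  5  6  7  8  9 10 11 12
g(k):  0  0  0  1  1  1  2  2  2  3  3  0  0
The P-positions (g = 0) in 0..12 are 0, 1, 2, 11, 12.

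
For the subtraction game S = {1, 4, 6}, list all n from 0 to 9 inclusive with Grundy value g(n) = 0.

0, 2, 5, 7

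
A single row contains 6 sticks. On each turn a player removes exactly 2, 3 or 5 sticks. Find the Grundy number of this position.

3

Build the Grundy sequence with g(k) = mex{g(k−s) : s ∈ {2, 3, 5}, s ≤ k}:
g(0) = mex{} = 0
g(1) = mex{} = 0
g(2) = mex{0} = 1
g(3) = mex{0} = 1
g(4) = mex{0,1} = 2
g(5) = mex{0,1} = 2
g(6) = mex{0,1,2} = 3
So g(6) = 3.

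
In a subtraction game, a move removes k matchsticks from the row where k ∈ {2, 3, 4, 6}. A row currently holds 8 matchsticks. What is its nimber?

0

Grundy values for subtraction set {2, 3, 4, 6}:
g(0) = mex{} = 0
g(1) = mex{} = 0
g(2) = mex{0} = 1
g(3) = mex{0} = 1
g(4) = mex{0,1} = 2
g(5) = mex{0,1} = 2
g(6) = mex{0,1,2} = 3
g(7) = mex{0,1,2} = 3
g(8) = mex{1,2,3} = 0
So g(8) = 0.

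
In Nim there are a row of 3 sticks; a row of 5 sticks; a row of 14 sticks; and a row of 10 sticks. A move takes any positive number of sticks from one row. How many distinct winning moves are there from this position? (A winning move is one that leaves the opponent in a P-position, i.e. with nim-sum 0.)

3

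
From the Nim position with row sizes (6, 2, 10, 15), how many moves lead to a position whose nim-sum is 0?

1

Compute the nim-sum pairwise:
6 ⊕ 2 = 4
4 ⊕ 10 = 14
14 ⊕ 15 = 1
The overall nim-sum is X = 1. A row of size p has a winning move iff p XOR X < p (reduce it to p XOR X).
  6: 6 XOR 1 = 7 ≥ 6 — no move.
  2: 2 XOR 1 = 3 ≥ 2 — no move.
  10: 10 XOR 1 = 11 ≥ 10 — no move.
  15: 15 XOR 1 = 14 < 15 — winning move (to 14).
That gives 1 winning move.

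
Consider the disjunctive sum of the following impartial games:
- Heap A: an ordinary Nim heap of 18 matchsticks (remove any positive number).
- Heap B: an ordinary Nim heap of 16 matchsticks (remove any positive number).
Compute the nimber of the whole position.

2

Heap A is a plain Nim heap of size 18, so its Grundy value is 18.
Heap B is a plain Nim heap of size 16, so its Grundy value is 16.
By the Sprague-Grundy theorem, the Grundy value of a sum of independent games is the XOR of the component values.
Combined value = 18 XOR 16 = 2.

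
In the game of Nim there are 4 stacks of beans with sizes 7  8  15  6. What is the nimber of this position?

6

Compute the nim-sum pairwise:
7 ⊕ 8 = 15
15 ⊕ 15 = 0
0 ⊕ 6 = 6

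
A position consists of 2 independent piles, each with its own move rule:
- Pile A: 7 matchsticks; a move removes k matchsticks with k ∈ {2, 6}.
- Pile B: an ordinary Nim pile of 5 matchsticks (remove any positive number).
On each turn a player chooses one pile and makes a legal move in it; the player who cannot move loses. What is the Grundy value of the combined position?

For pile A, compute g(0), g(1), … with moves {2, 6}:
k:     0  1  2  3  4  5  6  7
g(k):  0  0  1  1  0  0  1  1
So g(7) = 1.
Pile B is a plain Nim pile of size 5, so its Grundy value is 5.
The value of a disjunctive sum is the nim-sum of the parts.
Combined value = 1 ⊕ 5 = 4.

4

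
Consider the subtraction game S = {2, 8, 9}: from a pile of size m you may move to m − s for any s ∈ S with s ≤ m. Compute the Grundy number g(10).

3

Compute g(0), g(1), … for moves {2, 8, 9}:
g(0) = mex{} = 0
g(1) = mex{} = 0
g(2) = mex{0} = 1
g(3) = mex{0} = 1
g(4) = mex{1} = 0
g(5) = mex{1} = 0
g(6) = mex{0} = 1
g(7) = mex{0} = 1
g(8) = mex{0,1} = 2
g(9) = mex{0,1} = 2
g(10) = mex{0,1,2} = 3
So g(10) = 3.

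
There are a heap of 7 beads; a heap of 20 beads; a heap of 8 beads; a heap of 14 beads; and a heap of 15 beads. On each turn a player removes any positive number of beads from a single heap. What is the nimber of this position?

In binary:
  00111  (7)
  10100  (20)
  01000  (8)
  01110  (14)
  01111  (15)
  -----
  11010  (26)

26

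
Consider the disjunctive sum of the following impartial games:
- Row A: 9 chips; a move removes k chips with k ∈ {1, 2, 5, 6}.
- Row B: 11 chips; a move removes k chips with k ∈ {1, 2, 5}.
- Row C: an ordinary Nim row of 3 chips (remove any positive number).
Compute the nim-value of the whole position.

3

Grundy values for row A (subtraction set {1, 2, 5, 6}):
g(0) = mex{} = 0
g(1) = mex{0} = 1
g(2) = mex{0,1} = 2
g(3) = mex{1,2} = 0
g(4) = mex{0,2} = 1
g(5) = mex{0,1} = 2
g(6) = mex{0,1,2} = 3
g(7) = mex{1,2,3} = 0
g(8) = mex{0,2,3} = 1
g(9) = mex{0,1} = 2
So g(9) = 2.
Grundy values for row B (subtraction set {1, 2, 5}):
g(0) = mex{} = 0
g(1) = mex{0} = 1
g(2) = mex{0,1} = 2
g(3) = mex{1,2} = 0
g(4) = mex{0,2} = 1
g(5) = mex{0,1} = 2
g(6) = mex{1,2} = 0
g(7) = mex{0,2} = 1
g(8) = mex{0,1} = 2
g(9) = mex{1,2} = 0
g(10) = mex{0,2} = 1
g(11) = mex{0,1} = 2
So g(11) = 2.
Row C is a plain Nim row of size 3, so its Grundy value is 3.
By the Sprague-Grundy theorem, the Grundy value of a sum of independent games is the XOR of the component values.
Combined value = 2 XOR 2 XOR 3 = 3.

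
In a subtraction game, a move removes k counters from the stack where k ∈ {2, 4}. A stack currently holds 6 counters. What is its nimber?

0

Grundy values for subtraction set {2, 4}:
g(0) = mex{} = 0
g(1) = mex{} = 0
g(2) = mex{0} = 1
g(3) = mex{0} = 1
g(4) = mex{0,1} = 2
g(5) = mex{0,1} = 2
g(6) = mex{1,2} = 0
So g(6) = 0.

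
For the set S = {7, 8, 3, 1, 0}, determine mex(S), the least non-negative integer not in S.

The values 0, 1 are all present; 2 is the first non-negative integer missing from the set.

2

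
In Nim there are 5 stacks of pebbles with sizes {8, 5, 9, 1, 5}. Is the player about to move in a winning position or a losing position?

Losing position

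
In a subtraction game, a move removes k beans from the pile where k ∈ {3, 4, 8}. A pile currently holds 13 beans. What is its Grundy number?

Build the Grundy sequence with g(k) = mex{g(k−s) : s ∈ {3, 4, 8}, s ≤ k}:
g(0) = mex{} = 0
g(1) = mex{} = 0
g(2) = mex{} = 0
g(3) = mex{0} = 1
g(4) = mex{0} = 1
g(5) = mex{0} = 1
g(6) = mex{0,1} = 2
g(7) = mex{1} = 0
g(8) = mex{0,1} = 2
g(9) = mex{0,1,2} = 3
g(10) = mex{0,2} = 1
g(11) = mex{0,1,2} = 3
g(12) = mex{1,2,3} = 0
g(13) = mex{1,3} = 0
So g(13) = 0.

0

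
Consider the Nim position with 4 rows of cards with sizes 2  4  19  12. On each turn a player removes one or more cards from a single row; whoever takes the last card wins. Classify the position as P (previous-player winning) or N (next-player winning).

N-position

Bitwise XOR of the heap sizes:
  00010  (2)
  00100  (4)
  10011  (19)
  01100  (12)
  -----
  11001  (25)
The nim-sum is 25 ≠ 0, so this is an N-position: the player to move can win.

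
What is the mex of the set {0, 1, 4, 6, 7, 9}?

The values 0, 1 are all present; 2 is the first non-negative integer missing from the set.

2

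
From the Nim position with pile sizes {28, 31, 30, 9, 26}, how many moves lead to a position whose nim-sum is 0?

5

Compute the nim-sum pairwise:
28 ^ 31 = 3
3 ^ 30 = 29
29 ^ 9 = 20
20 ^ 26 = 14
The overall nim-sum is X = 14. A pile of size p has a winning move iff p XOR X < p (reduce it to p XOR X).
  28: 28 XOR 14 = 18 < 28 — winning move (to 18).
  31: 31 XOR 14 = 17 < 31 — winning move (to 17).
  30: 30 XOR 14 = 16 < 30 — winning move (to 16).
  9: 9 XOR 14 = 7 < 9 — winning move (to 7).
  26: 26 XOR 14 = 20 < 26 — winning move (to 20).
That gives 5 winning moves.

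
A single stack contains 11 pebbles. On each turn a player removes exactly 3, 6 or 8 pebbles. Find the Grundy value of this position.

Compute g(0), g(1), … for moves {3, 6, 8}:
g(0) = mex{} = 0
g(1) = mex{} = 0
g(2) = mex{} = 0
g(3) = mex{0} = 1
g(4) = mex{0} = 1
g(5) = mex{0} = 1
g(6) = mex{0,1} = 2
g(7) = mex{0,1} = 2
g(8) = mex{0,1} = 2
g(9) = mex{0,1,2} = 3
g(10) = mex{0,1,2} = 3
g(11) = mex{1,2} = 0
So g(11) = 0.

0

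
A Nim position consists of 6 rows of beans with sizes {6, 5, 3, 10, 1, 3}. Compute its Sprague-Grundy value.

Compute the nim-sum pairwise:
6 XOR 5 = 3
3 XOR 3 = 0
0 XOR 10 = 10
10 XOR 1 = 11
11 XOR 3 = 8

8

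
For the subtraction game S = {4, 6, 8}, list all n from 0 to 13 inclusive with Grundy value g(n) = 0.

0, 1, 2, 3, 12, 13

Build the Grundy sequence with g(k) = mex{g(k−s) : s ∈ {4, 6, 8}, s ≤ k}:
k:     0  1  2  3  4  5  6  7  8  9 10 11 12 13
g(k):  0  0  0  0  1  1  1  1  2  2  2  2  0  0
The P-positions (g = 0) in 0..13 are 0, 1, 2, 3, 12, 13.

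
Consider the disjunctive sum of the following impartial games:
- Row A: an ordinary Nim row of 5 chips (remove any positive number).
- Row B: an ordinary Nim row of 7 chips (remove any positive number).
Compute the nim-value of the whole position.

2

Row A is a plain Nim row of size 5, so its Grundy value is 5.
Row B is a plain Nim row of size 7, so its Grundy value is 7.
By the Sprague-Grundy theorem, the Grundy value of a sum of independent games is the XOR of the component values.
Combined value = 5 XOR 7 = 2.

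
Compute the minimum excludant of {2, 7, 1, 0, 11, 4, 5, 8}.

The values 0, 1, 2 are all present; 3 is the first non-negative integer missing from the set.

3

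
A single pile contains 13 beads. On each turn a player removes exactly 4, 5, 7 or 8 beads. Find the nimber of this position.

Build the Grundy sequence with g(k) = mex{g(k−s) : s ∈ {4, 5, 7, 8}, s ≤ k}:
k:     0  1  2  3  4  5  6  7  8  9 10 11 12 13
g(k):  0  0  0  0  1  1  1  1  2  2  2  2  0  0
So g(13) = 0.

0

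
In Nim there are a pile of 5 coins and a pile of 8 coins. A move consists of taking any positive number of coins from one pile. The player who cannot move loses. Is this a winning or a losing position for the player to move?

Nim-sum: 5 ⊕ 8 = 13.
The nim-sum is 13 ≠ 0, so this is an N-position: the player to move can win.

Winning position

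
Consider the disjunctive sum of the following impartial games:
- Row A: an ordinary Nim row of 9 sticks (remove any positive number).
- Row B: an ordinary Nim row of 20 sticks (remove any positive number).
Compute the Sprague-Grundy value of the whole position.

Row A is a plain Nim row of size 9, so its Grundy value is 9.
Row B is a plain Nim row of size 20, so its Grundy value is 20.
By the Sprague-Grundy theorem, the Grundy value of a sum of independent games is the XOR of the component values.
Combined value = 9 XOR 20 = 29.

29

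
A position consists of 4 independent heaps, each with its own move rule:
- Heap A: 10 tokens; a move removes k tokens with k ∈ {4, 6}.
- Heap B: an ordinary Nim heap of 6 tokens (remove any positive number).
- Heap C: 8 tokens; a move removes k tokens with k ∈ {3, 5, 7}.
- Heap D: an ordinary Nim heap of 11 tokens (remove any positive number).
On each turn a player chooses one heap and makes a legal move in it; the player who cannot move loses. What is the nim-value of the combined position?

15

Build the Grundy sequence for heap A with g(k) = mex{g(k−s) : s ∈ {4, 6}, s ≤ k}:
g(0) = mex{} = 0
g(1) = mex{} = 0
g(2) = mex{} = 0
g(3) = mex{} = 0
g(4) = mex{0} = 1
g(5) = mex{0} = 1
g(6) = mex{0} = 1
g(7) = mex{0} = 1
g(8) = mex{0,1} = 2
g(9) = mex{0,1} = 2
g(10) = mex{1} = 0
So g(10) = 0.
Heap B is a plain Nim heap of size 6, so its Grundy value is 6.
Build the Grundy sequence for heap C with g(k) = mex{g(k−s) : s ∈ {3, 5, 7}, s ≤ k}:
g(0) = mex{} = 0
g(1) = mex{} = 0
g(2) = mex{} = 0
g(3) = mex{0} = 1
g(4) = mex{0} = 1
g(5) = mex{0} = 1
g(6) = mex{0,1} = 2
g(7) = mex{0,1} = 2
g(8) = mex{0,1} = 2
So g(8) = 2.
Heap D is a plain Nim heap of size 11, so its Grundy value is 11.
By the Sprague-Grundy theorem, the Grundy value of a sum of independent games is the XOR of the component values.
Combined value = 0 ⊕ 6 ⊕ 2 ⊕ 11 = 15.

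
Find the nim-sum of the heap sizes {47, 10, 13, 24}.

Write each in binary and XOR column by column:
  101111  (47)
  001010  (10)
  001101  (13)
  011000  (24)
  ------
  110000  (48)

48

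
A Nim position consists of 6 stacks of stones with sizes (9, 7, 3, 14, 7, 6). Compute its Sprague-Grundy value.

Nim-sum: 9 ⊕ 7 ⊕ 3 ⊕ 14 ⊕ 7 ⊕ 6 = 2.

2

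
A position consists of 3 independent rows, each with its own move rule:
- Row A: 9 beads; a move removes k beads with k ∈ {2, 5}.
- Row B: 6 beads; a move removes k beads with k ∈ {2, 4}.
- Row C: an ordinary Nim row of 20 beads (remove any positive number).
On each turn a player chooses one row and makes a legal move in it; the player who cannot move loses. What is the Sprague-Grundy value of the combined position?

21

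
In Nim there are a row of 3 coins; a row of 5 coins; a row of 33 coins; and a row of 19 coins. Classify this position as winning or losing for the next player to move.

In binary:
  000011  (3)
  000101  (5)
  100001  (33)
  010011  (19)
  ------
  110100  (52)
The nim-sum is 52 ≠ 0, so this is an N-position: the player to move can win.

Winning position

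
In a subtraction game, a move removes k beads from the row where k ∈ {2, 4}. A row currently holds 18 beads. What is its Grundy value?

0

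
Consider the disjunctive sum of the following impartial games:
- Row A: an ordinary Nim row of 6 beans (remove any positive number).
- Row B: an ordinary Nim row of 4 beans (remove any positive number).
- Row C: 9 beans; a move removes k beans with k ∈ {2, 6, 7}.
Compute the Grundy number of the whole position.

2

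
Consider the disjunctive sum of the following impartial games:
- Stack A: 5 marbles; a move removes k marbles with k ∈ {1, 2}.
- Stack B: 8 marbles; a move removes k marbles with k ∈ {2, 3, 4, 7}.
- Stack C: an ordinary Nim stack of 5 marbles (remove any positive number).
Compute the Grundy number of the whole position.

Grundy values for stack A (subtraction set {1, 2}):
g(0) = mex{} = 0
g(1) = mex{0} = 1
g(2) = mex{0,1} = 2
g(3) = mex{1,2} = 0
g(4) = mex{0,2} = 1
g(5) = mex{0,1} = 2
So g(5) = 2.
Grundy values for stack B (subtraction set {2, 3, 4, 7}):
k:     0  1  2  3  4  5  6  7  8
g(k):  0  0  1  1  2  2  0  3  1
So g(8) = 1.
Stack C is a plain Nim stack of size 5, so its Grundy value is 5.
The value of a disjunctive sum is the nim-sum of the parts.
Combined value = 2 XOR 1 XOR 5 = 6.

6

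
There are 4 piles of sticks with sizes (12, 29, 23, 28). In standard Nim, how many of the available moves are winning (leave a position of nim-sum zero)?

3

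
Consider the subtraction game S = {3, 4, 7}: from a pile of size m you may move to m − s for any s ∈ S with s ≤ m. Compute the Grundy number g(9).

Build the Grundy sequence with g(k) = mex{g(k−s) : s ∈ {3, 4, 7}, s ≤ k}:
g(0) = mex{} = 0
g(1) = mex{} = 0
g(2) = mex{} = 0
g(3) = mex{0} = 1
g(4) = mex{0} = 1
g(5) = mex{0} = 1
g(6) = mex{0,1} = 2
g(7) = mex{0,1} = 2
g(8) = mex{0,1} = 2
g(9) = mex{0,1,2} = 3
So g(9) = 3.

3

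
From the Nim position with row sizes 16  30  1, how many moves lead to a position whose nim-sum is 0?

Nim-sum: 16 XOR 30 XOR 1 = 15.
The overall nim-sum is X = 15. A row of size p has a winning move iff p XOR X < p (reduce it to p XOR X).
  16: 16 XOR 15 = 31 ≥ 16 — no move.
  30: 30 XOR 15 = 17 < 30 — winning move (to 17).
  1: 1 XOR 15 = 14 ≥ 1 — no move.
That gives 1 winning move.

1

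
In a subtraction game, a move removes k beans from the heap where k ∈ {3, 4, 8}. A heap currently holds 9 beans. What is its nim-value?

3

Build the Grundy sequence with g(k) = mex{g(k−s) : s ∈ {3, 4, 8}, s ≤ k}:
k:     0  1  2  3  4  5  6  7  8  9
g(k):  0  0  0  1  1  1  2  0  2  3
So g(9) = 3.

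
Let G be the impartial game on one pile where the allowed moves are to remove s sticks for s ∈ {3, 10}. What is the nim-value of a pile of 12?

2

Grundy values for subtraction set {3, 10}:
g(0) = mex{} = 0
g(1) = mex{} = 0
g(2) = mex{} = 0
g(3) = mex{0} = 1
g(4) = mex{0} = 1
g(5) = mex{0} = 1
g(6) = mex{1} = 0
g(7) = mex{1} = 0
g(8) = mex{1} = 0
g(9) = mex{0} = 1
g(10) = mex{0} = 1
g(11) = mex{0} = 1
g(12) = mex{0,1} = 2
So g(12) = 2.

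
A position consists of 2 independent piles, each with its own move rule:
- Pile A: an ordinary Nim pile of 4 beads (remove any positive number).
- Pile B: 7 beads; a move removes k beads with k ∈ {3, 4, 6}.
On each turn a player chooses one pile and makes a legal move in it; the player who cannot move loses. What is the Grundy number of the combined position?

6

Pile A is a plain Nim pile of size 4, so its Grundy value is 4.
For pile B, compute g(0), g(1), … with moves {3, 4, 6}:
g(0) = mex{} = 0
g(1) = mex{} = 0
g(2) = mex{} = 0
g(3) = mex{0} = 1
g(4) = mex{0} = 1
g(5) = mex{0} = 1
g(6) = mex{0,1} = 2
g(7) = mex{0,1} = 2
So g(7) = 2.
By the Sprague-Grundy theorem, the Grundy value of a sum of independent games is the XOR of the component values.
Combined value = 4 ⊕ 2 = 6.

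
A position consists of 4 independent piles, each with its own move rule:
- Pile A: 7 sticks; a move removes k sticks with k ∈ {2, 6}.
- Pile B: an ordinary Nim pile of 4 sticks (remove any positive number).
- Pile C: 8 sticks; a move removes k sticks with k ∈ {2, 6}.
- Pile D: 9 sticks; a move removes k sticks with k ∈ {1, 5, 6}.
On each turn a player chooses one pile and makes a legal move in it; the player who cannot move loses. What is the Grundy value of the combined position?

6

For pile A, compute g(0), g(1), … with moves {2, 6}:
k:     0  1  2  3  4  5  6  7
g(k):  0  0  1  1  0  0  1  1
So g(7) = 1.
Pile B is a plain Nim pile of size 4, so its Grundy value is 4.
Build the Grundy sequence for pile C with g(k) = mex{g(k−s) : s ∈ {2, 6}, s ≤ k}:
k:     0  1  2  3  4  5  6  7  8
g(k):  0  0  1  1  0  0  1  1  0
So g(8) = 0.
Grundy values for pile D (subtraction set {1, 5, 6}):
k:     0  1  2  3  4  5  6  7  8  9
g(k):  0  1  0  1  0  1  2  3  2  3
So g(9) = 3.
The value of a disjunctive sum is the nim-sum of the parts.
Combined value = 1 XOR 4 XOR 0 XOR 3 = 6.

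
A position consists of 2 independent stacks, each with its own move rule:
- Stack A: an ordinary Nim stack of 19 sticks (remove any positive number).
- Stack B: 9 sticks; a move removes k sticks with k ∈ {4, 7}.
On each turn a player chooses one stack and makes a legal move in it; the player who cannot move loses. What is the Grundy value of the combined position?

Stack A is a plain Nim stack of size 19, so its Grundy value is 19.
For stack B, compute g(0), g(1), … with moves {4, 7}:
g(0) = mex{} = 0
g(1) = mex{} = 0
g(2) = mex{} = 0
g(3) = mex{} = 0
g(4) = mex{0} = 1
g(5) = mex{0} = 1
g(6) = mex{0} = 1
g(7) = mex{0} = 1
g(8) = mex{0,1} = 2
g(9) = mex{0,1} = 2
So g(9) = 2.
The value of a disjunctive sum is the nim-sum of the parts.
Combined value = 19 XOR 2 = 17.

17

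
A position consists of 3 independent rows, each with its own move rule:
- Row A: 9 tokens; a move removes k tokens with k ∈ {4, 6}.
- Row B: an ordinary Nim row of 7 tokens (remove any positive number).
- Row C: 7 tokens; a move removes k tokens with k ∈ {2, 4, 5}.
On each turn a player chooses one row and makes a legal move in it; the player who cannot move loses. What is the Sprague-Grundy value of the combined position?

For row A, compute g(0), g(1), … with moves {4, 6}:
k:     0  1  2  3  4  5  6  7  8  9
g(k):  0  0  0  0  1  1  1  1  2  2
So g(9) = 2.
Row B is a plain Nim row of size 7, so its Grundy value is 7.
Grundy values for row C (subtraction set {2, 4, 5}):
g(0) = mex{} = 0
g(1) = mex{} = 0
g(2) = mex{0} = 1
g(3) = mex{0} = 1
g(4) = mex{0,1} = 2
g(5) = mex{0,1} = 2
g(6) = mex{0,1,2} = 3
g(7) = mex{1,2} = 0
So g(7) = 0.
The value of a disjunctive sum is the nim-sum of the parts.
Combined value = 2 ⊕ 7 ⊕ 0 = 5.

5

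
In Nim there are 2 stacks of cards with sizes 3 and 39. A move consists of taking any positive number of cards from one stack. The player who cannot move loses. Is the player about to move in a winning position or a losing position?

Write each in binary and XOR column by column:
  000011  (3)
  100111  (39)
  ------
  100100  (36)
The nim-sum is 36 ≠ 0, so this is an N-position: the player to move can win.

Winning position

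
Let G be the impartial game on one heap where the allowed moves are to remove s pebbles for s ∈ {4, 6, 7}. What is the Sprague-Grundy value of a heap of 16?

1

Compute g(0), g(1), … for moves {4, 6, 7}:
k:     0  1  2  3  4  5  6  7  8  9 10 11 12 13 14 15 16
g(k):  0  0  0  0  1  1  1  1  2  2  2  0  0  0  0  1  1
So g(16) = 1.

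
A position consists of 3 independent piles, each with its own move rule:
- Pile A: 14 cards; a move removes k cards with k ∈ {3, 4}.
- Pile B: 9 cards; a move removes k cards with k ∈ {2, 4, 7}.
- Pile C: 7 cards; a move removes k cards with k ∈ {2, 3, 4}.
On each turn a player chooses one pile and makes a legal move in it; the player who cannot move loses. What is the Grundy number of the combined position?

0

Grundy values for pile A (subtraction set {3, 4}):
g(0) = mex{} = 0
g(1) = mex{} = 0
g(2) = mex{} = 0
g(3) = mex{0} = 1
g(4) = mex{0} = 1
g(5) = mex{0} = 1
g(6) = mex{0,1} = 2
g(7) = mex{1} = 0
g(8) = mex{1} = 0
g(9) = mex{1,2} = 0
g(10) = mex{0,2} = 1
g(11) = mex{0} = 1
g(12) = mex{0} = 1
g(13) = mex{0,1} = 2
g(14) = mex{1} = 0
So g(14) = 0.
Build the Grundy sequence for pile B with g(k) = mex{g(k−s) : s ∈ {2, 4, 7}, s ≤ k}:
k:     0  1  2  3  4  5  6  7  8  9
g(k):  0  0  1  1  2  2  0  3  1  0
So g(9) = 0.
Build the Grundy sequence for pile C with g(k) = mex{g(k−s) : s ∈ {2, 3, 4}, s ≤ k}:
g(0) = mex{} = 0
g(1) = mex{} = 0
g(2) = mex{0} = 1
g(3) = mex{0} = 1
g(4) = mex{0,1} = 2
g(5) = mex{0,1} = 2
g(6) = mex{1,2} = 0
g(7) = mex{1,2} = 0
So g(7) = 0.
By the Sprague-Grundy theorem, the Grundy value of a sum of independent games is the XOR of the component values.
Combined value = 0 ⊕ 0 ⊕ 0 = 0.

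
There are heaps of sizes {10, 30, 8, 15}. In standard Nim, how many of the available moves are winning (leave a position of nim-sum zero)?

1

Compute the nim-sum pairwise:
10 ^ 30 = 20
20 ^ 8 = 28
28 ^ 15 = 19
The overall nim-sum is X = 19. A heap of size p has a winning move iff p XOR X < p (reduce it to p XOR X).
  10: 10 XOR 19 = 25 ≥ 10 — no move.
  30: 30 XOR 19 = 13 < 30 — winning move (to 13).
  8: 8 XOR 19 = 27 ≥ 8 — no move.
  15: 15 XOR 19 = 28 ≥ 15 — no move.
That gives 1 winning move.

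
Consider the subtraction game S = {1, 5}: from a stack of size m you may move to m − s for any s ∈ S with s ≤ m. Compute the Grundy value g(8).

Build the Grundy sequence with g(k) = mex{g(k−s) : s ∈ {1, 5}, s ≤ k}:
k:     0  1  2  3  4  5  6  7  8
g(k):  0  1  0  1  0  1  0  1  0
So g(8) = 0.

0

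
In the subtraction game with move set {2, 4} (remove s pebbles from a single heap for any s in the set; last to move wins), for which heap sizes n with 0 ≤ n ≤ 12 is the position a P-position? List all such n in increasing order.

Build the Grundy sequence with g(k) = mex{g(k−s) : s ∈ {2, 4}, s ≤ k}:
g(0) = mex{} = 0
g(1) = mex{} = 0
g(2) = mex{0} = 1
g(3) = mex{0} = 1
g(4) = mex{0,1} = 2
g(5) = mex{0,1} = 2
g(6) = mex{1,2} = 0
g(7) = mex{1,2} = 0
g(8) = mex{0,2} = 1
g(9) = mex{0,2} = 1
g(10) = mex{0,1} = 2
g(11) = mex{0,1} = 2
g(12) = mex{1,2} = 0
The P-positions (g = 0) in 0..12 are 0, 1, 6, 7, 12.

0, 1, 6, 7, 12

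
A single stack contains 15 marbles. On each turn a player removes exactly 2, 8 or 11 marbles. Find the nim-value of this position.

3

Build the Grundy sequence with g(k) = mex{g(k−s) : s ∈ {2, 8, 11}, s ≤ k}:
k:     0  1  2  3  4  5  6  7  8  9 10 11 12 13 14 15
g(k):  0  0  1  1  0  0  1  1  2  2  0  3  1  2  0  3
So g(15) = 3.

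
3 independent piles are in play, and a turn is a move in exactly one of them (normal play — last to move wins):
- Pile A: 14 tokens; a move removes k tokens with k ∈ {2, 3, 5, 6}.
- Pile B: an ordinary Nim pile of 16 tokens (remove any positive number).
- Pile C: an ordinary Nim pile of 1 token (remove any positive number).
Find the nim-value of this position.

18

Build the Grundy sequence for pile A with g(k) = mex{g(k−s) : s ∈ {2, 3, 5, 6}, s ≤ k}:
k:     0  1  2  3  4  5  6  7  8  9 10 11 12 13 14
g(k):  0  0  1  1  2  2  3  3  0  0  1  1  2  2  3
So g(14) = 3.
Pile B is a plain Nim pile of size 16, so its Grundy value is 16.
Pile C is a plain Nim pile of size 1, so its Grundy value is 1.
By the Sprague-Grundy theorem, the Grundy value of a sum of independent games is the XOR of the component values.
Combined value = 3 ⊕ 16 ⊕ 1 = 18.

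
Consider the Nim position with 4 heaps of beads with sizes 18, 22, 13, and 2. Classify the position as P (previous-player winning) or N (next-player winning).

N-position

Compute the nim-sum pairwise:
18 ⊕ 22 = 4
4 ⊕ 13 = 9
9 ⊕ 2 = 11
The nim-sum is 11 ≠ 0, so this is an N-position: the player to move can win.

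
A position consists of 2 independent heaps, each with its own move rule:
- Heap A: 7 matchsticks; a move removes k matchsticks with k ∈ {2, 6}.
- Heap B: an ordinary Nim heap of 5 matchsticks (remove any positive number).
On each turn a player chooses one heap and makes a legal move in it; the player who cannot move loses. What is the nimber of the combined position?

4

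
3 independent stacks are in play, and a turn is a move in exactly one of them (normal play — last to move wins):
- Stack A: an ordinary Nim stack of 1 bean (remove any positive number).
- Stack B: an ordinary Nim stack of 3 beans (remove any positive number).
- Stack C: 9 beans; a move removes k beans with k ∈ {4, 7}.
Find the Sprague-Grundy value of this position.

Stack A is a plain Nim stack of size 1, so its Grundy value is 1.
Stack B is a plain Nim stack of size 3, so its Grundy value is 3.
Grundy values for stack C (subtraction set {4, 7}):
g(0) = mex{} = 0
g(1) = mex{} = 0
g(2) = mex{} = 0
g(3) = mex{} = 0
g(4) = mex{0} = 1
g(5) = mex{0} = 1
g(6) = mex{0} = 1
g(7) = mex{0} = 1
g(8) = mex{0,1} = 2
g(9) = mex{0,1} = 2
So g(9) = 2.
By the Sprague-Grundy theorem, the Grundy value of a sum of independent games is the XOR of the component values.
Combined value = 1 XOR 3 XOR 2 = 0.

0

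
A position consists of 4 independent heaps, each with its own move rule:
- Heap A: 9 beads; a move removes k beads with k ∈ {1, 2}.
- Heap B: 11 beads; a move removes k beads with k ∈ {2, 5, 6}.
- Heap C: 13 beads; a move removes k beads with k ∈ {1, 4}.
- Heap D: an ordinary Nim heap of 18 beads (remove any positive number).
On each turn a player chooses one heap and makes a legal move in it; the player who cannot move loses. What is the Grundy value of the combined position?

For heap A, compute g(0), g(1), … with moves {1, 2}:
k:     0  1  2  3  4  5  6  7  8  9
g(k):  0  1  2  0  1  2  0  1  2  0
So g(9) = 0.
Grundy values for heap B (subtraction set {2, 5, 6}):
g(0) = mex{} = 0
g(1) = mex{} = 0
g(2) = mex{0} = 1
g(3) = mex{0} = 1
g(4) = mex{1} = 0
g(5) = mex{0,1} = 2
g(6) = mex{0} = 1
g(7) = mex{0,1,2} = 3
g(8) = mex{1} = 0
g(9) = mex{0,1,3} = 2
g(10) = mex{0,2} = 1
g(11) = mex{1,2} = 0
So g(11) = 0.
Grundy values for heap C (subtraction set {1, 4}):
k:     0  1  2  3  4  5  6  7  8  9 10 11 12 13
g(k):  0  1  0  1  2  0  1  0  1  2  0  1  0  1
So g(13) = 1.
Heap D is a plain Nim heap of size 18, so its Grundy value is 18.
By the Sprague-Grundy theorem, the Grundy value of a sum of independent games is the XOR of the component values.
Combined value = 0 XOR 0 XOR 1 XOR 18 = 19.

19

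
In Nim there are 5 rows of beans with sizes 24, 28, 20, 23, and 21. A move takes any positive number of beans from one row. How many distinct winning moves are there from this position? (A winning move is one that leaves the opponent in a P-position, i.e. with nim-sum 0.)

5

Nim-sum: 24 ^ 28 ^ 20 ^ 23 ^ 21 = 18.
The overall nim-sum is X = 18. A row of size p has a winning move iff p XOR X < p (reduce it to p XOR X).
  24: 24 XOR 18 = 10 < 24 — winning move (to 10).
  28: 28 XOR 18 = 14 < 28 — winning move (to 14).
  20: 20 XOR 18 = 6 < 20 — winning move (to 6).
  23: 23 XOR 18 = 5 < 23 — winning move (to 5).
  21: 21 XOR 18 = 7 < 21 — winning move (to 7).
That gives 5 winning moves.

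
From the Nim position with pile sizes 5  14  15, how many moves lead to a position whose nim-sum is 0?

3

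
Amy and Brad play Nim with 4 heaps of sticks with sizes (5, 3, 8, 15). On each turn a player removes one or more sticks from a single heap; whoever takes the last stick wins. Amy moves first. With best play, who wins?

Amy wins

Write each in binary and XOR column by column:
  0101  (5)
  0011  (3)
  1000  (8)
  1111  (15)
  ----
  0001  (1)
The nim-sum is 1 ≠ 0, so this is an N-position: the player to move can win; Amy has a winning move.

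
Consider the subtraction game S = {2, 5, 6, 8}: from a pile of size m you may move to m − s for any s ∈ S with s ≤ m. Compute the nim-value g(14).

0

Build the Grundy sequence with g(k) = mex{g(k−s) : s ∈ {2, 5, 6, 8}, s ≤ k}:
g(0) = mex{} = 0
g(1) = mex{} = 0
g(2) = mex{0} = 1
g(3) = mex{0} = 1
g(4) = mex{1} = 0
g(5) = mex{0,1} = 2
g(6) = mex{0} = 1
g(7) = mex{0,1,2} = 3
g(8) = mex{0,1} = 2
g(9) = mex{0,1,3} = 2
g(10) = mex{0,1,2} = 3
g(11) = mex{1,2} = 0
g(12) = mex{0,1,3} = 2
g(13) = mex{0,2,3} = 1
g(14) = mex{1,2} = 0
So g(14) = 0.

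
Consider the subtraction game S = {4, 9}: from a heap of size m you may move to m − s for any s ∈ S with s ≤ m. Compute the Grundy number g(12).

Grundy values for subtraction set {4, 9}:
g(0) = mex{} = 0
g(1) = mex{} = 0
g(2) = mex{} = 0
g(3) = mex{} = 0
g(4) = mex{0} = 1
g(5) = mex{0} = 1
g(6) = mex{0} = 1
g(7) = mex{0} = 1
g(8) = mex{1} = 0
g(9) = mex{0,1} = 2
g(10) = mex{0,1} = 2
g(11) = mex{0,1} = 2
g(12) = mex{0} = 1
So g(12) = 1.

1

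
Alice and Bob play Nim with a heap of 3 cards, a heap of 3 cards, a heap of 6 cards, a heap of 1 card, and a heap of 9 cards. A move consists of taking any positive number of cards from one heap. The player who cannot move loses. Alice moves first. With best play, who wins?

Alice wins

Nim-sum: 3 ^ 3 ^ 6 ^ 1 ^ 9 = 14.
The nim-sum is 14 ≠ 0, so this is an N-position: the player to move can win; Alice has a winning move.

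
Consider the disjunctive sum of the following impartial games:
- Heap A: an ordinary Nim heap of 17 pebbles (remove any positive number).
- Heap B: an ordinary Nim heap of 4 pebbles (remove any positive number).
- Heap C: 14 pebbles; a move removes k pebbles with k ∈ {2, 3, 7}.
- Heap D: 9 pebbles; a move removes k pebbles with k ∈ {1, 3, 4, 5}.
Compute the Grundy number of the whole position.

22

Heap A is a plain Nim heap of size 17, so its Grundy value is 17.
Heap B is a plain Nim heap of size 4, so its Grundy value is 4.
Build the Grundy sequence for heap C with g(k) = mex{g(k−s) : s ∈ {2, 3, 7}, s ≤ k}:
g(0) = mex{} = 0
g(1) = mex{} = 0
g(2) = mex{0} = 1
g(3) = mex{0} = 1
g(4) = mex{0,1} = 2
g(5) = mex{1} = 0
g(6) = mex{1,2} = 0
g(7) = mex{0,2} = 1
g(8) = mex{0} = 1
g(9) = mex{0,1} = 2
g(10) = mex{1} = 0
g(11) = mex{1,2} = 0
g(12) = mex{0,2} = 1
g(13) = mex{0} = 1
g(14) = mex{0,1} = 2
So g(14) = 2.
Grundy values for heap D (subtraction set {1, 3, 4, 5}):
k:     0  1  2  3  4  5  6  7  8  9
g(k):  0  1  0  1  2  3  2  3  0  1
So g(9) = 1.
By the Sprague-Grundy theorem, the Grundy value of a sum of independent games is the XOR of the component values.
Combined value = 17 ⊕ 4 ⊕ 2 ⊕ 1 = 22.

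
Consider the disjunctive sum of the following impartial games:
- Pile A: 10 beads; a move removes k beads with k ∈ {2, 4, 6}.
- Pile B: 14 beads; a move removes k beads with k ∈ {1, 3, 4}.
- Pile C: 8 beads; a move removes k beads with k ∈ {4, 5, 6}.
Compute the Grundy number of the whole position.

For pile A, compute g(0), g(1), … with moves {2, 4, 6}:
k:     0  1  2  3  4  5  6  7  8  9 10
g(k):  0  0  1  1  2  2  3  3  0  0  1
So g(10) = 1.
Build the Grundy sequence for pile B with g(k) = mex{g(k−s) : s ∈ {1, 3, 4}, s ≤ k}:
k:     0  1  2  3  4  5  6  7  8  9 10 11 12 13 14
g(k):  0  1  0  1  2  3  2  0  1  0  1  2  3  2  0
So g(14) = 0.
Build the Grundy sequence for pile C with g(k) = mex{g(k−s) : s ∈ {4, 5, 6}, s ≤ k}:
k:     0  1  2  3  4  5  6  7  8
g(k):  0  0  0  0  1  1  1  1  2
So g(8) = 2.
By the Sprague-Grundy theorem, the Grundy value of a sum of independent games is the XOR of the component values.
Combined value = 1 ⊕ 0 ⊕ 2 = 3.

3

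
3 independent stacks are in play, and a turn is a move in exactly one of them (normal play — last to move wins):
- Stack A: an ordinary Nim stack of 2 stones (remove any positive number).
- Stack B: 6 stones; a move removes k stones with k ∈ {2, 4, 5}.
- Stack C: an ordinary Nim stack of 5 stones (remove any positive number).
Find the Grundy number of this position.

Stack A is a plain Nim stack of size 2, so its Grundy value is 2.
Grundy values for stack B (subtraction set {2, 4, 5}):
g(0) = mex{} = 0
g(1) = mex{} = 0
g(2) = mex{0} = 1
g(3) = mex{0} = 1
g(4) = mex{0,1} = 2
g(5) = mex{0,1} = 2
g(6) = mex{0,1,2} = 3
So g(6) = 3.
Stack C is a plain Nim stack of size 5, so its Grundy value is 5.
By the Sprague-Grundy theorem, the Grundy value of a sum of independent games is the XOR of the component values.
Combined value = 2 XOR 3 XOR 5 = 4.

4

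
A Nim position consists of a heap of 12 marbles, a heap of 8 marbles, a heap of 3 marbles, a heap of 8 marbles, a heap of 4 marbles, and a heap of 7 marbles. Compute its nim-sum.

12

Nim-sum: 12 XOR 8 XOR 3 XOR 8 XOR 4 XOR 7 = 12.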